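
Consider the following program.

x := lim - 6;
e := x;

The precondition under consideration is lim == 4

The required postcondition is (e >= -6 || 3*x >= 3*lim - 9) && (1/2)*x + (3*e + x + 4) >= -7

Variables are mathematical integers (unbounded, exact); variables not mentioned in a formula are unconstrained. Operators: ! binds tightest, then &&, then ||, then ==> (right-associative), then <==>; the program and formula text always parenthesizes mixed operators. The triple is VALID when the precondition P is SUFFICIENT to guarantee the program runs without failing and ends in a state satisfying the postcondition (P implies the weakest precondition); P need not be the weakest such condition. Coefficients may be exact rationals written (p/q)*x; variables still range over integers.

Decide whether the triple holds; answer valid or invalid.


Working backward. After the program, the postcondition (e >= -6 || 3*x >= 3*lim - 9) && (1/2)*x + (3*e + x + 4) >= -7 must hold; in canonical form it is (e >= -6 || 3*x >= 3*lim - 9) && 3*e + (3/2)*x >= -11.
Before e := x: (x >= -6 || 3*x >= 3*lim - 9) && (9/2)*x >= -11
Before x := lim - 6: lim >= 0 && (9/2)*lim >= 16
The weakest precondition is lim >= 0 && (9/2)*lim >= 16.
Check whether lim == 4 implies it.
Every state satisfying the precondition satisfies the weakest precondition: the implication holds.
Answer: valid


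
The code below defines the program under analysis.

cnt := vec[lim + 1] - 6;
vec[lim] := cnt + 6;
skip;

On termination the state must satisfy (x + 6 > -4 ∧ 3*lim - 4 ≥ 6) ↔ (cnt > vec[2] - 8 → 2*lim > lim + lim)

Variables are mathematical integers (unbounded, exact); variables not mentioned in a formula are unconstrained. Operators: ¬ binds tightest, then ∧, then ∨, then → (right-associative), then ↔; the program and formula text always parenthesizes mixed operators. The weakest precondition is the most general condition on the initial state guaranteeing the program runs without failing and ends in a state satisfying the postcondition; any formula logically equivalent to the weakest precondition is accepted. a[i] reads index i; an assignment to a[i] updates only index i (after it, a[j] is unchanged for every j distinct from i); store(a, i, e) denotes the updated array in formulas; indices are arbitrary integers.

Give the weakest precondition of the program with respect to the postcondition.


Working backward. After the program, the postcondition (x + 6 > -4 ∧ 3*lim - 4 ≥ 6) ↔ (cnt > vec[2] - 8 → 2*lim > lim + lim) must hold; in canonical form it is (x > -10 ∧ 3*lim ≥ 10) ↔ (¬(cnt > vec[2] - 8)).
Before skip: (x > -10 ∧ 3*lim ≥ 10) ↔ (¬(cnt > vec[2] - 8))
Before vec[lim] := cnt + 6: (x > -10 ∧ 3*lim ≥ 10) ↔ (¬(cnt > store(vec, lim, cnt + 6)[2] - 8))
Before cnt := vec[lim + 1] - 6: (x > -10 ∧ 3*lim ≥ 10) ↔ (¬(vec[lim + 1] > store(vec, lim, vec[lim + 1])[2] - 2))
Answer: WP = (x > -10 ∧ 3*lim ≥ 10) ↔ (¬(vec[lim + 1] > store(vec, lim, vec[lim + 1])[2] - 2))


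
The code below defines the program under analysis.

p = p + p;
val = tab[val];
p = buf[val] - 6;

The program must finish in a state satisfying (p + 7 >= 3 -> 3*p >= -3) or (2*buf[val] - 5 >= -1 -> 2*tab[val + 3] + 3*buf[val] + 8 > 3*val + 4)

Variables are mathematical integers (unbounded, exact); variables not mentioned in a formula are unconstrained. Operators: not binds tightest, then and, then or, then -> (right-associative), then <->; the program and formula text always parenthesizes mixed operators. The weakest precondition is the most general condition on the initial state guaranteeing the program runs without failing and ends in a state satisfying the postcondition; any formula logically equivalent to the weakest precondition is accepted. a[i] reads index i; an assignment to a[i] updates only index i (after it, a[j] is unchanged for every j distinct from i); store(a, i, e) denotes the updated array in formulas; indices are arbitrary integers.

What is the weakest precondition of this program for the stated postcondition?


Working backward. After the program, the postcondition (p + 7 >= 3 -> 3*p >= -3) or (2*buf[val] - 5 >= -1 -> 2*tab[val + 3] + 3*buf[val] + 8 > 3*val + 4) must hold; in canonical form it is (p >= -4 -> 3*p >= -3) or (2*buf[val] >= 4 -> 3*buf[val] + 2*tab[val + 3] > 3*val - 4).
Before p := buf[val] - 6: (buf[val] >= 2 -> 3*buf[val] >= 15) or (2*buf[val] >= 4 -> 3*buf[val] + 2*tab[val + 3] > 3*val - 4)
Before val := tab[val]: (buf[tab[val]] >= 2 -> 3*buf[tab[val]] >= 15) or (2*buf[tab[val]] >= 4 -> 3*buf[tab[val]] + 2*tab[tab[val] + 3] > 3*tab[val] - 4)
Before p := p + p: (buf[tab[val]] >= 2 -> 3*buf[tab[val]] >= 15) or (2*buf[tab[val]] >= 4 -> 3*buf[tab[val]] + 2*tab[tab[val] + 3] > 3*tab[val] - 4)
Answer: WP = (buf[tab[val]] >= 2 -> 3*buf[tab[val]] >= 15) or (2*buf[tab[val]] >= 4 -> 3*buf[tab[val]] + 2*tab[tab[val] + 3] > 3*tab[val] - 4)


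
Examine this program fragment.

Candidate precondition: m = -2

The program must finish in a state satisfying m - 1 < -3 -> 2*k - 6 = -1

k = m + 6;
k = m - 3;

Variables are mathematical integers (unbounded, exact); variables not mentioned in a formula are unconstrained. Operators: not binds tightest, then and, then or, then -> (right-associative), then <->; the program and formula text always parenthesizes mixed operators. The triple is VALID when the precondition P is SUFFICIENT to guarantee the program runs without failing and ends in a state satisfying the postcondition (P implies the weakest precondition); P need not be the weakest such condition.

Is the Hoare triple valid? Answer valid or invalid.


Working backward. After the program, the postcondition m - 1 < -3 -> 2*k - 6 = -1 must hold; in canonical form it is m < -2 -> 2*k = 5.
Before k := m - 3: m < -2 -> 2*m = 11
Before k := m + 6: m < -2 -> 2*m = 11
The weakest precondition is m < -2 -> 2*m = 11.
Check whether m = -2 implies it.
Every state satisfying the precondition satisfies the weakest precondition: the implication holds.
Answer: valid


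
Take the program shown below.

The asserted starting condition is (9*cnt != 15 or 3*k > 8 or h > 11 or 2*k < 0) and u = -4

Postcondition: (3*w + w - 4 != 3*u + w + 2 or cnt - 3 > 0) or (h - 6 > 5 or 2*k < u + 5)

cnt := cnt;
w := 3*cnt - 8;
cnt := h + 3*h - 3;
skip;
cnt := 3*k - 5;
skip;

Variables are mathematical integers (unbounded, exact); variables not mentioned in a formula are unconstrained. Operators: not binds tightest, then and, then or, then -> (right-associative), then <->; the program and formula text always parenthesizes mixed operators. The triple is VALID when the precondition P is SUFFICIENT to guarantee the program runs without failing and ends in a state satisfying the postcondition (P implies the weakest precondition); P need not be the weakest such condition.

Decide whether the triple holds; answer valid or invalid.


Working backward. After the program, the postcondition (3*w + w - 4 != 3*u + w + 2 or cnt - 3 > 0) or (h - 6 > 5 or 2*k < u + 5) must hold; in canonical form it is 3*w != 3*u + 6 or cnt > 3 or h > 11 or 2*k < u + 5.
Before skip: 3*w != 3*u + 6 or cnt > 3 or h > 11 or 2*k < u + 5
Before cnt := 3*k - 5: 3*w != 3*u + 6 or 3*k > 8 or h > 11 or 2*k < u + 5
Before skip: 3*w != 3*u + 6 or 3*k > 8 or h > 11 or 2*k < u + 5
Before cnt := h + 3*h - 3: 3*w != 3*u + 6 or 3*k > 8 or h > 11 or 2*k < u + 5
Before w := 3*cnt - 8: 9*cnt != 3*u + 30 or 3*k > 8 or h > 11 or 2*k < u + 5
Before cnt := cnt: 9*cnt != 3*u + 30 or 3*k > 8 or h > 11 or 2*k < u + 5
The weakest precondition is 9*cnt != 3*u + 30 or 3*k > 8 or h > 11 or 2*k < u + 5.
Check whether (9*cnt != 15 or 3*k > 8 or h > 11 or 2*k < 0) and u = -4 implies it.
Countermodel: at the initial state cnt = 2, h = 11, k = 1, u = -4, the precondition holds but the weakest precondition fails.
Answer: invalid


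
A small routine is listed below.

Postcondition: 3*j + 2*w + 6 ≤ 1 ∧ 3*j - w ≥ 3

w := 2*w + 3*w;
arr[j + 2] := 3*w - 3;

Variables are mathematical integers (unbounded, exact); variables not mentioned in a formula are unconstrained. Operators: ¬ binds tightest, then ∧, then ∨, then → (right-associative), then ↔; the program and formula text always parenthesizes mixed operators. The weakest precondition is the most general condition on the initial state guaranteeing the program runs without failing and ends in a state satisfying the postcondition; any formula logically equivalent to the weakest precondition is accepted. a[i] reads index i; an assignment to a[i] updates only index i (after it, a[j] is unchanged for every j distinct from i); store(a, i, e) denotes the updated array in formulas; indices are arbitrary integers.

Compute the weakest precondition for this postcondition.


Working backward. After the program, the postcondition 3*j + 2*w + 6 ≤ 1 ∧ 3*j - w ≥ 3 must hold; in canonical form it is 3*j + 2*w ≤ -5 ∧ 3*j ≥ w + 3.
Before arr[j + 2] := 3*w - 3: 3*j + 2*w ≤ -5 ∧ 3*j ≥ w + 3
Before w := 2*w + 3*w: 3*j + 10*w ≤ -5 ∧ 3*j ≥ 5*w + 3
Answer: WP = 3*j + 10*w ≤ -5 ∧ 3*j ≥ 5*w + 3


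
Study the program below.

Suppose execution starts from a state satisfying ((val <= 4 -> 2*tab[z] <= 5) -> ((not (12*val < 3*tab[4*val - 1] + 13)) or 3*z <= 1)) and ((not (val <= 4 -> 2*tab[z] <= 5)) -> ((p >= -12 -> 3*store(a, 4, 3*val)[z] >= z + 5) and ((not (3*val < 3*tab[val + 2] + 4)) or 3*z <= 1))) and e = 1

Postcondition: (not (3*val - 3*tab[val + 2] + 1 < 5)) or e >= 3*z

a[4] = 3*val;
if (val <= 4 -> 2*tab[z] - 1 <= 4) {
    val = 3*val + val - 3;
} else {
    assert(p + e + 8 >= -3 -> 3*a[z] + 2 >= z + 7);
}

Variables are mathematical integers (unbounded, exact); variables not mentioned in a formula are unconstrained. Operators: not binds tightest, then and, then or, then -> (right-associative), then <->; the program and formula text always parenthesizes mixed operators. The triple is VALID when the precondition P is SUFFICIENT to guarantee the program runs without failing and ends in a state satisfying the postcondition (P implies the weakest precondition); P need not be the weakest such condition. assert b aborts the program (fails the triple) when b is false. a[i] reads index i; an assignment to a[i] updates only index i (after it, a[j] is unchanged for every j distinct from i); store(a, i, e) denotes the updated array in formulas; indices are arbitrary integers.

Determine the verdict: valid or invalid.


Working backward. After the program, the postcondition (not (3*val - 3*tab[val + 2] + 1 < 5)) or e >= 3*z must hold; in canonical form it is (not (3*val < 3*tab[val + 2] + 4)) or e >= 3*z.
Then branch requires (not (12*val < 3*tab[4*val - 1] + 13)) or e >= 3*z; else branch requires (e + p >= -11 -> 3*a[z] >= z + 5) and ((not (3*val < 3*tab[val + 2] + 4)) or e >= 3*z).
Before the if: ((val <= 4 -> 2*tab[z] <= 5) -> ((not (12*val < 3*tab[4*val - 1] + 13)) or e >= 3*z)) and ((not (val <= 4 -> 2*tab[z] <= 5)) -> ((e + p >= -11 -> 3*a[z] >= z + 5) and ((not (3*val < 3*tab[val + 2] + 4)) or e >= 3*z)))
Before a[4] := 3*val: ((val <= 4 -> 2*tab[z] <= 5) -> ((not (12*val < 3*tab[4*val - 1] + 13)) or e >= 3*z)) and ((not (val <= 4 -> 2*tab[z] <= 5)) -> ((e + p >= -11 -> 3*store(a, 4, 3*val)[z] >= z + 5) and ((not (3*val < 3*tab[val + 2] + 4)) or e >= 3*z)))
The weakest precondition is ((val <= 4 -> 2*tab[z] <= 5) -> ((not (12*val < 3*tab[4*val - 1] + 13)) or e >= 3*z)) and ((not (val <= 4 -> 2*tab[z] <= 5)) -> ((e + p >= -11 -> 3*store(a, 4, 3*val)[z] >= z + 5) and ((not (3*val < 3*tab[val + 2] + 4)) or e >= 3*z))).
Check whether ((val <= 4 -> 2*tab[z] <= 5) -> ((not (12*val < 3*tab[4*val - 1] + 13)) or 3*z <= 1)) and ((not (val <= 4 -> 2*tab[z] <= 5)) -> ((p >= -12 -> 3*store(a, 4, 3*val)[z] >= z + 5) and ((not (3*val < 3*tab[val + 2] + 4)) or 3*z <= 1))) and e = 1 implies it.
Every state satisfying the precondition satisfies the weakest precondition: the implication holds.
Answer: valid


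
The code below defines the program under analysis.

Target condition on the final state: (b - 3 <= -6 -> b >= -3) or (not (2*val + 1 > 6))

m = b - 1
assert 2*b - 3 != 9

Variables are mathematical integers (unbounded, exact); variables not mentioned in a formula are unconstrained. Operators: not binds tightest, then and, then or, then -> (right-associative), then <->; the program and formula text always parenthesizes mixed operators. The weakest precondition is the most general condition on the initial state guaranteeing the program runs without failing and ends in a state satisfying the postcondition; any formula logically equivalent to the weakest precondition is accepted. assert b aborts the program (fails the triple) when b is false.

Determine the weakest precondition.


Working backward. After the program, the postcondition (b - 3 <= -6 -> b >= -3) or (not (2*val + 1 > 6)) must hold; in canonical form it is (b <= -3 -> b >= -3) or (not (2*val > 5)).
Before assert 2*b - 3 != 9: 2*b != 12 and ((b <= -3 -> b >= -3) or (not (2*val > 5)))
Before m := b - 1: 2*b != 12 and ((b <= -3 -> b >= -3) or (not (2*val > 5)))
Answer: WP = 2*b != 12 and ((b <= -3 -> b >= -3) or (not (2*val > 5)))


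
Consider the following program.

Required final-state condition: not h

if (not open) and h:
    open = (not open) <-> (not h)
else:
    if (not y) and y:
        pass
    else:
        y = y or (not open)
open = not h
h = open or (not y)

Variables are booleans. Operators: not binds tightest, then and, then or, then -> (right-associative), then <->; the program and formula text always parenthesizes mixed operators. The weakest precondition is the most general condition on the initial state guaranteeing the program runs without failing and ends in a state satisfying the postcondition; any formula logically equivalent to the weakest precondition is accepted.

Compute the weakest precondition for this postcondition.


Working backward. After the program, not h must hold.
Before h := open or (not y): not (open or (not y))
Before open := not h: not ((not h) or (not y))
Then branch requires not ((not h) or (not y)); else branch requires not ((not h) or (not (y or (not open)))).
Before the if: (((not open) and h) -> (not ((not h) or (not y)))) and ((not ((not open) and h)) -> (not ((not h) or (not (y or (not open))))))
Answer: WP = (((not open) and h) -> (not ((not h) or (not y)))) and ((not ((not open) and h)) -> (not ((not h) or (not (y or (not open))))))


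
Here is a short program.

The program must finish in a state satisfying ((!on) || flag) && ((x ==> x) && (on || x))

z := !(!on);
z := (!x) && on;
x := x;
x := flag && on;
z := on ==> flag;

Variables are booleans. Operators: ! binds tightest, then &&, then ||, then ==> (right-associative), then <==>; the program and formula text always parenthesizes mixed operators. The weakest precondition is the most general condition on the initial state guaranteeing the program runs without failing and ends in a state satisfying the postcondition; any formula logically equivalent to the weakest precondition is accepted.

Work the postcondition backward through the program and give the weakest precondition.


Working backward. After the program, the postcondition ((!on) || flag) && ((x ==> x) && (on || x)) must hold; in canonical form it is ((!on) || flag) && (on || x).
Before z := on ==> flag: ((!on) || flag) && (on || x)
Before x := flag && on: ((!on) || flag) && (on || (flag && on))
Before x := x: ((!on) || flag) && (on || (flag && on))
Before z := (!x) && on: ((!on) || flag) && (on || (flag && on))
Before z := !(!on): ((!on) || flag) && (on || (flag && on))
Answer: WP = ((!on) || flag) && (on || (flag && on))


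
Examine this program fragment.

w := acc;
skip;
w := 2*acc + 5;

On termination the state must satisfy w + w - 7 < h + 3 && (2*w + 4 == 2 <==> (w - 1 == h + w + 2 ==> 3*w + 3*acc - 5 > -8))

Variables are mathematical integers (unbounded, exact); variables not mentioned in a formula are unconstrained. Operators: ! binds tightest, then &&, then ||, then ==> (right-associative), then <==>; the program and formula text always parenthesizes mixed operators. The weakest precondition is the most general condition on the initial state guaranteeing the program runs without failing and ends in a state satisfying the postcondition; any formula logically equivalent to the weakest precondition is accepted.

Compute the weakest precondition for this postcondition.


Working backward. After the program, the postcondition w + w - 7 < h + 3 && (2*w + 4 == 2 <==> (w - 1 == h + w + 2 ==> 3*w + 3*acc - 5 > -8)) must hold; in canonical form it is 2*w < h + 10 && (2*w == -2 <==> (h == -3 ==> 3*acc + 3*w > -3)).
Before w := 2*acc + 5: 4*acc < h && (4*acc == -12 <==> (h == -3 ==> 9*acc > -18))
Before skip: 4*acc < h && (4*acc == -12 <==> (h == -3 ==> 9*acc > -18))
Before w := acc: 4*acc < h && (4*acc == -12 <==> (h == -3 ==> 9*acc > -18))
Answer: WP = 4*acc < h && (4*acc == -12 <==> (h == -3 ==> 9*acc > -18))


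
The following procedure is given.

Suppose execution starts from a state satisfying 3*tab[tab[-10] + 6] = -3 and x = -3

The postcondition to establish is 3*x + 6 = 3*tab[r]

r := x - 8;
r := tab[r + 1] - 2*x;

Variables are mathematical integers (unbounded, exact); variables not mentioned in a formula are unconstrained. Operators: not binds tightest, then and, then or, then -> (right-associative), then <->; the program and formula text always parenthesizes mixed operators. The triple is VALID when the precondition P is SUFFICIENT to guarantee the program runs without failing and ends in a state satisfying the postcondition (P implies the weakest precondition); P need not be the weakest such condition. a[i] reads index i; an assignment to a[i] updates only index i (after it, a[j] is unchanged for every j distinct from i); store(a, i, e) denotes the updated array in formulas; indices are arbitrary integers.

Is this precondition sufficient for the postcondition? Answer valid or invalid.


Working backward. After the program, the postcondition 3*x + 6 = 3*tab[r] must hold; in canonical form it is 3*x = 3*tab[r] - 6.
Before r := tab[r + 1] - 2*x: 3*x = 3*tab[tab[r + 1] - 2*x] - 6
Before r := x - 8: 3*x = 3*tab[tab[x - 7] - 2*x] - 6
The weakest precondition is 3*x = 3*tab[tab[x - 7] - 2*x] - 6.
Check whether 3*tab[tab[-10] + 6] = -3 and x = -3 implies it.
Every state satisfying the precondition satisfies the weakest precondition: the implication holds.
Answer: valid


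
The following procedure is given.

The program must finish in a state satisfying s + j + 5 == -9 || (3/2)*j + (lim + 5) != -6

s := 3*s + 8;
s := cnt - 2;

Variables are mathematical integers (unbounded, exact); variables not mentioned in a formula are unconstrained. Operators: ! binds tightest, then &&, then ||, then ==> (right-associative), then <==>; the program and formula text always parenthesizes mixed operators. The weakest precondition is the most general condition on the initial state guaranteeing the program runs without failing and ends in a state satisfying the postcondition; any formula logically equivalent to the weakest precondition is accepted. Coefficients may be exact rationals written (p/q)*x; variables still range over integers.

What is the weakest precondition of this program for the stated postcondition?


Working backward. After the program, the postcondition s + j + 5 == -9 || (3/2)*j + (lim + 5) != -6 must hold; in canonical form it is j + s == -14 || (3/2)*j + lim != -11.
Before s := cnt - 2: cnt + j == -12 || (3/2)*j + lim != -11
Before s := 3*s + 8: cnt + j == -12 || (3/2)*j + lim != -11
Answer: WP = cnt + j == -12 || (3/2)*j + lim != -11


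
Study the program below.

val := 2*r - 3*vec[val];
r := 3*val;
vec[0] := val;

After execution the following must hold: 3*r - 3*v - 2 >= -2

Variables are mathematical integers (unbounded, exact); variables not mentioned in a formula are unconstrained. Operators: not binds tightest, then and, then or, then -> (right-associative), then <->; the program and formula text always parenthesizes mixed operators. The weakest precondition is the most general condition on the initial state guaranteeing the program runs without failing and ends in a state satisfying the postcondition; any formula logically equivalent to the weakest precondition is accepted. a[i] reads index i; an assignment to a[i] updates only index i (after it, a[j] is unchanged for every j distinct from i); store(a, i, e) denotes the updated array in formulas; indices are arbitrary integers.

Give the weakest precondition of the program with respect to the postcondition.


Working backward. After the program, the postcondition 3*r - 3*v - 2 >= -2 must hold; in canonical form it is 3*r >= 3*v.
Before vec[0] := val: 3*r >= 3*v
Before r := 3*val: 9*val >= 3*v
Before val := 2*r - 3*vec[val]: 18*r >= 27*vec[val] + 3*v
Answer: WP = 18*r >= 27*vec[val] + 3*v


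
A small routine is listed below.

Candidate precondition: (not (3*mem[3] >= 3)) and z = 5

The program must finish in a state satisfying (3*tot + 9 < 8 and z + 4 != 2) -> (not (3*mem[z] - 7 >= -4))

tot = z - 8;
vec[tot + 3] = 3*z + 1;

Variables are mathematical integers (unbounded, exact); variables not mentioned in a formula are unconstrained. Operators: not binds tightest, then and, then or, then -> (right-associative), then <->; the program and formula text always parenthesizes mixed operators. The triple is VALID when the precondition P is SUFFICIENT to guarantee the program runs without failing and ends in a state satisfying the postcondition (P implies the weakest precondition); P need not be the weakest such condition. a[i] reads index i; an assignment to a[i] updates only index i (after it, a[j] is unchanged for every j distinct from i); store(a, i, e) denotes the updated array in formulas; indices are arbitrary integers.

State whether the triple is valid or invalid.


Working backward. After the program, the postcondition (3*tot + 9 < 8 and z + 4 != 2) -> (not (3*mem[z] - 7 >= -4)) must hold; in canonical form it is (3*tot < -1 and z != -2) -> (not (3*mem[z] >= 3)).
Before vec[tot + 3] := 3*z + 1: (3*tot < -1 and z != -2) -> (not (3*mem[z] >= 3))
Before tot := z - 8: (3*z < 23 and z != -2) -> (not (3*mem[z] >= 3))
The weakest precondition is (3*z < 23 and z != -2) -> (not (3*mem[z] >= 3)).
Check whether (not (3*mem[3] >= 3)) and z = 5 implies it.
Countermodel: at the initial state mem = {[3] = 0, [5] = 1, elsewhere 0}, z = 5, the precondition holds but the weakest precondition fails.
Answer: invalid


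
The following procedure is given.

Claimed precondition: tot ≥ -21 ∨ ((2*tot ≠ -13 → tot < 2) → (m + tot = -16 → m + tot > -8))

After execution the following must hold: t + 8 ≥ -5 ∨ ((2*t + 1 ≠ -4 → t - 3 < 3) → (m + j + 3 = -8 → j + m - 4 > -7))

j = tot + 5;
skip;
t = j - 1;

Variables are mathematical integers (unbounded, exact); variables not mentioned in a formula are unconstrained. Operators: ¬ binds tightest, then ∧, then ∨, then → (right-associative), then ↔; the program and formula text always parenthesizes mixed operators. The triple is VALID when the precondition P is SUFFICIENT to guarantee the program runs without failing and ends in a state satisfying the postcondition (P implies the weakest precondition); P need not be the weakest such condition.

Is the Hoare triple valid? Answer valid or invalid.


Working backward. After the program, the postcondition t + 8 ≥ -5 ∨ ((2*t + 1 ≠ -4 → t - 3 < 3) → (m + j + 3 = -8 → j + m - 4 > -7)) must hold; in canonical form it is t ≥ -13 ∨ ((2*t ≠ -5 → t < 6) → (j + m = -11 → j + m > -3)).
Before t := j - 1: j ≥ -12 ∨ ((2*j ≠ -3 → j < 7) → (j + m = -11 → j + m > -3))
Before skip: j ≥ -12 ∨ ((2*j ≠ -3 → j < 7) → (j + m = -11 → j + m > -3))
Before j := tot + 5: tot ≥ -17 ∨ ((2*tot ≠ -13 → tot < 2) → (m + tot = -16 → m + tot > -8))
The weakest precondition is tot ≥ -17 ∨ ((2*tot ≠ -13 → tot < 2) → (m + tot = -16 → m + tot > -8)).
Check whether tot ≥ -21 ∨ ((2*tot ≠ -13 → tot < 2) → (m + tot = -16 → m + tot > -8)) implies it.
Countermodel: at the initial state m = 5, tot = -21, the precondition holds but the weakest precondition fails.
Answer: invalid


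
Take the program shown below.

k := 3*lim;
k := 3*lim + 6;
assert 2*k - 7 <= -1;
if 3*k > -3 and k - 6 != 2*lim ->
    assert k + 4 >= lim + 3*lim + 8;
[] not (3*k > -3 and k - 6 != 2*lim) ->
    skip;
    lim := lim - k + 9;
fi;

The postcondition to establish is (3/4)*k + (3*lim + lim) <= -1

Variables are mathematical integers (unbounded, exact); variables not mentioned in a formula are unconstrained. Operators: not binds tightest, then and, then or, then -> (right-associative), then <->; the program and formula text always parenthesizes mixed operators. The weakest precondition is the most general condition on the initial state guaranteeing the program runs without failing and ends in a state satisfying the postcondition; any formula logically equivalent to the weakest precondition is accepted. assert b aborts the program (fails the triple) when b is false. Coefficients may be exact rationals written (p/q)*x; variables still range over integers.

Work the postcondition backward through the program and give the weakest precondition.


Working backward. After the program, the postcondition (3/4)*k + (3*lim + lim) <= -1 must hold; in canonical form it is (3/4)*k + 4*lim <= -1.
Then branch requires k >= 4*lim + 4 and (3/4)*k + 4*lim <= -1; else branch requires 4*lim <= (13/4)*k - 37.
Before the if: ((3*k > -3 and k != 2*lim + 6) -> (k >= 4*lim + 4 and (3/4)*k + 4*lim <= -1)) and ((not (3*k > -3 and k != 2*lim + 6)) -> 4*lim <= (13/4)*k - 37)
Before assert 2*k - 7 <= -1: 2*k <= 6 and ((3*k > -3 and k != 2*lim + 6) -> (k >= 4*lim + 4 and (3/4)*k + 4*lim <= -1)) and ((not (3*k > -3 and k != 2*lim + 6)) -> 4*lim <= (13/4)*k - 37)
Before k := 3*lim + 6: 6*lim <= -6 and ((9*lim > -21 and lim != 0) -> (lim <= 2 and (25/4)*lim <= -11/2)) and ((not (9*lim > -21 and lim != 0)) -> (23/4)*lim >= 35/2)
Before k := 3*lim: 6*lim <= -6 and ((9*lim > -21 and lim != 0) -> (lim <= 2 and (25/4)*lim <= -11/2)) and ((not (9*lim > -21 and lim != 0)) -> (23/4)*lim >= 35/2)
Answer: WP = 6*lim <= -6 and ((9*lim > -21 and lim != 0) -> (lim <= 2 and (25/4)*lim <= -11/2)) and ((not (9*lim > -21 and lim != 0)) -> (23/4)*lim >= 35/2)


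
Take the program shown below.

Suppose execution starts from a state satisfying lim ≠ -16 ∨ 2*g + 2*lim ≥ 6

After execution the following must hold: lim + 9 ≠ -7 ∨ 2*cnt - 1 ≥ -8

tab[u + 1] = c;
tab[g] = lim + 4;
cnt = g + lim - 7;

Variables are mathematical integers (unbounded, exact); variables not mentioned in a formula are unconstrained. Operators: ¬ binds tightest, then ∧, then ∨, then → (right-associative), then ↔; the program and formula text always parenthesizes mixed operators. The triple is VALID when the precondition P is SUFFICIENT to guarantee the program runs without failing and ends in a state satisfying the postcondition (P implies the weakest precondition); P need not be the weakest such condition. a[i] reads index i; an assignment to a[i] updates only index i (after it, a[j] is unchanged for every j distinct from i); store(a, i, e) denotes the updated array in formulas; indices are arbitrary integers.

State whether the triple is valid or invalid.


Working backward. After the program, the postcondition lim + 9 ≠ -7 ∨ 2*cnt - 1 ≥ -8 must hold; in canonical form it is lim ≠ -16 ∨ 2*cnt ≥ -7.
Before cnt := g + lim - 7: lim ≠ -16 ∨ 2*g + 2*lim ≥ 7
Before tab[g] := lim + 4: lim ≠ -16 ∨ 2*g + 2*lim ≥ 7
Before tab[u + 1] := c: lim ≠ -16 ∨ 2*g + 2*lim ≥ 7
The weakest precondition is lim ≠ -16 ∨ 2*g + 2*lim ≥ 7.
Check whether lim ≠ -16 ∨ 2*g + 2*lim ≥ 6 implies it.
Countermodel: at the initial state g = 19, lim = -16, the precondition holds but the weakest precondition fails.
Answer: invalid


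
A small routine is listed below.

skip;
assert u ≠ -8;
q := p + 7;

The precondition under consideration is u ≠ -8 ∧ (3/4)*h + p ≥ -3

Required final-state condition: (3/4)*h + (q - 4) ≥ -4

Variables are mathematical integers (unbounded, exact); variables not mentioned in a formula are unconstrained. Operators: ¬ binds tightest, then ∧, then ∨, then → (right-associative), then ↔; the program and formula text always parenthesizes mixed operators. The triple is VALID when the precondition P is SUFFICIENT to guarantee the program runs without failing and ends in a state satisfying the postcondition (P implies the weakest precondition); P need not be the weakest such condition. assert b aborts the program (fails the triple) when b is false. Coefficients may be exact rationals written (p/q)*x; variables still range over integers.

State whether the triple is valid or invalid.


Working backward. After the program, the postcondition (3/4)*h + (q - 4) ≥ -4 must hold; in canonical form it is (3/4)*h + q ≥ 0.
Before q := p + 7: (3/4)*h + p ≥ -7
Before assert u ≠ -8: u ≠ -8 ∧ (3/4)*h + p ≥ -7
Before skip: u ≠ -8 ∧ (3/4)*h + p ≥ -7
The weakest precondition is u ≠ -8 ∧ (3/4)*h + p ≥ -7.
Check whether u ≠ -8 ∧ (3/4)*h + p ≥ -3 implies it.
Every state satisfying the precondition satisfies the weakest precondition: the implication holds.
Answer: valid


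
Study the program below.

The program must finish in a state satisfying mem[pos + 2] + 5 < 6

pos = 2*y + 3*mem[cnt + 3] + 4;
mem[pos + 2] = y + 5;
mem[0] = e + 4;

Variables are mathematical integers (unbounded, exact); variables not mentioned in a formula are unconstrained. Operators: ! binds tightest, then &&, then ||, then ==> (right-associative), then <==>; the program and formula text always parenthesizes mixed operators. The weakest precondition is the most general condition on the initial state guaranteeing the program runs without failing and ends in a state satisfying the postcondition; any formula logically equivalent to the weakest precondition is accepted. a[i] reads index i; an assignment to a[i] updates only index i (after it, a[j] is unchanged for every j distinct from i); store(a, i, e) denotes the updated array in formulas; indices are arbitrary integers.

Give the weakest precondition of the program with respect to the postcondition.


Working backward. After the program, the postcondition mem[pos + 2] + 5 < 6 must hold; in canonical form it is mem[pos + 2] < 1.
Before mem[0] := e + 4: store(mem, 0, e + 4)[pos + 2] < 1
Before mem[pos + 2] := y + 5: store(store(mem, pos + 2, y + 5), 0, e + 4)[pos + 2] < 1
Before pos := 2*y + 3*mem[cnt + 3] + 4: store(store(mem, 3*mem[cnt + 3] + 2*y + 6, y + 5), 0, e + 4)[3*mem[cnt + 3] + 2*y + 6] < 1
Answer: WP = store(store(mem, 3*mem[cnt + 3] + 2*y + 6, y + 5), 0, e + 4)[3*mem[cnt + 3] + 2*y + 6] < 1


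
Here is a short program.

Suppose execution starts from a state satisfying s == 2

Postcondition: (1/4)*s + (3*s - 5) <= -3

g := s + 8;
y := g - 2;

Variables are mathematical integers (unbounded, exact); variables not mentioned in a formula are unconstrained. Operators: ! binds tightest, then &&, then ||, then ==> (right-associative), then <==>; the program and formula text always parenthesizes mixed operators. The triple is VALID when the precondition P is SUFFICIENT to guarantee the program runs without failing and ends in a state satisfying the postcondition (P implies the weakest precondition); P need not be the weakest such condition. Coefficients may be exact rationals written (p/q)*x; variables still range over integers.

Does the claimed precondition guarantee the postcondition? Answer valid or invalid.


Working backward. After the program, the postcondition (1/4)*s + (3*s - 5) <= -3 must hold; in canonical form it is (13/4)*s <= 2.
Before y := g - 2: (13/4)*s <= 2
Before g := s + 8: (13/4)*s <= 2
The weakest precondition is (13/4)*s <= 2.
Check whether s == 2 implies it.
Countermodel: at the initial state s = 2, the precondition holds but the weakest precondition fails.
Answer: invalid


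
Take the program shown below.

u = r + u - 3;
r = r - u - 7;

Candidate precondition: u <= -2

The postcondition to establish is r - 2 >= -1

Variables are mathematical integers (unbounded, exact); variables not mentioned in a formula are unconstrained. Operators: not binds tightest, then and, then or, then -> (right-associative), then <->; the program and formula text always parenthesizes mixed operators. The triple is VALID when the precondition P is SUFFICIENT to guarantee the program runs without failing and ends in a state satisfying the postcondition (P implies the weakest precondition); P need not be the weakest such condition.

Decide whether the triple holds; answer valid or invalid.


Working backward. After the program, the postcondition r - 2 >= -1 must hold; in canonical form it is r >= 1.
Before r := r - u - 7: r >= u + 8
Before u := r + u - 3: u <= -5
The weakest precondition is u <= -5.
Check whether u <= -2 implies it.
Countermodel: at the initial state u = -4, the precondition holds but the weakest precondition fails.
Answer: invalid


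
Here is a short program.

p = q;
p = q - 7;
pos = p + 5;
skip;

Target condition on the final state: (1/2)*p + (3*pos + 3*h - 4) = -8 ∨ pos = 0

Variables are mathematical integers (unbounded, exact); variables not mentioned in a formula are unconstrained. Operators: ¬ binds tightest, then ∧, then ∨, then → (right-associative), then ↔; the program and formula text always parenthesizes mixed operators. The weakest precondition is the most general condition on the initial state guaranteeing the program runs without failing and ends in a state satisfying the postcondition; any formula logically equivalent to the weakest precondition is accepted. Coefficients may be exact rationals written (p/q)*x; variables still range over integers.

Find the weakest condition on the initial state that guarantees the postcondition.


Working backward. After the program, the postcondition (1/2)*p + (3*pos + 3*h - 4) = -8 ∨ pos = 0 must hold; in canonical form it is 3*h + (1/2)*p + 3*pos = -4 ∨ pos = 0.
Before skip: 3*h + (1/2)*p + 3*pos = -4 ∨ pos = 0
Before pos := p + 5: 3*h + (7/2)*p = -19 ∨ p = -5
Before p := q - 7: 3*h + (7/2)*q = 11/2 ∨ q = 2
Before p := q: 3*h + (7/2)*q = 11/2 ∨ q = 2
Answer: WP = 3*h + (7/2)*q = 11/2 ∨ q = 2


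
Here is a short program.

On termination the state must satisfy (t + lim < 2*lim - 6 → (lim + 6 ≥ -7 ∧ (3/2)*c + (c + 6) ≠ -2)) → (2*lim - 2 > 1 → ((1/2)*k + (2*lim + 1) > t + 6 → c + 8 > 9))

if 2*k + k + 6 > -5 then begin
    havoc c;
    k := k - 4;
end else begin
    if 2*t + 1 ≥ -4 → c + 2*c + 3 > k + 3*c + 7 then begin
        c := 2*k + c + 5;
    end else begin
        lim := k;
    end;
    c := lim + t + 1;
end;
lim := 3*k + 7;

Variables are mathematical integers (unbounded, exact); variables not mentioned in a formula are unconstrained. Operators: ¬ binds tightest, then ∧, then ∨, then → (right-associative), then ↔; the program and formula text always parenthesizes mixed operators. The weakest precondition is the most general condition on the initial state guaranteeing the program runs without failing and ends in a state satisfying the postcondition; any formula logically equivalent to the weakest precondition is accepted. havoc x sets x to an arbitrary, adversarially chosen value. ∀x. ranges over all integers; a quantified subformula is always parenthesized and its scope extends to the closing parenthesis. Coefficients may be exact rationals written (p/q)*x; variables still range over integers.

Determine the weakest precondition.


Working backward. After the program, the postcondition (t + lim < 2*lim - 6 → (lim + 6 ≥ -7 ∧ (3/2)*c + (c + 6) ≠ -2)) → (2*lim - 2 > 1 → ((1/2)*k + (2*lim + 1) > t + 6 → c + 8 > 9)) must hold; in canonical form it is (t < lim - 6 → (lim ≥ -13 ∧ (5/2)*c ≠ -8)) → (2*lim > 3 → ((1/2)*k + 2*lim > t + 5 → c > 1)).
Before lim := 3*k + 7: (t < 3*k + 1 → (3*k ≥ -20 ∧ (5/2)*c ≠ -8)) → (6*k > -11 → ((13/2)*k > t - 9 → c > 1))
Then branch requires ∀c_1. ((t < 3*k - 11 → (3*k ≥ -8 ∧ (5/2)*c_1 ≠ -8)) → (6*k > 13 → ((13/2)*k > t + 17 → c_1 > 1))); else branch requires ((2*t ≥ -5 → k < -4) → ((t < 3*k + 1 → (3*k ≥ -20 ∧ (5/2)*lim + (5/2)*t ≠ -21/2)) → (6*k > -11 → ((13/2)*k > t - 9 → lim + t > 0)))) ∧ ((¬(2*t ≥ -5 → k < -4)) → ((t < 3*k + 1 → (3*k ≥ -20 ∧ (5/2)*k + (5/2)*t ≠ -21/2)) → (6*k > -11 → ((13/2)*k > t - 9 → k + t > 0)))).
Before the if: (3*k > -11 → (∀c_1. ((t < 3*k - 11 → (3*k ≥ -8 ∧ (5/2)*c_1 ≠ -8)) → (6*k > 13 → ((13/2)*k > t + 17 → c_1 > 1))))) ∧ ((¬(3*k > -11)) → (((2*t ≥ -5 → k < -4) → ((t < 3*k + 1 → (3*k ≥ -20 ∧ (5/2)*lim + (5/2)*t ≠ -21/2)) → (6*k > -11 → ((13/2)*k > t - 9 → lim + t > 0)))) ∧ ((¬(2*t ≥ -5 → k < -4)) → ((t < 3*k + 1 → (3*k ≥ -20 ∧ (5/2)*k + (5/2)*t ≠ -21/2)) → (6*k > -11 → ((13/2)*k > t - 9 → k + t > 0))))))
Answer: WP = (3*k > -11 → (∀c_1. ((t < 3*k - 11 → (3*k ≥ -8 ∧ (5/2)*c_1 ≠ -8)) → (6*k > 13 → ((13/2)*k > t + 17 → c_1 > 1))))) ∧ ((¬(3*k > -11)) → (((2*t ≥ -5 → k < -4) → ((t < 3*k + 1 → (3*k ≥ -20 ∧ (5/2)*lim + (5/2)*t ≠ -21/2)) → (6*k > -11 → ((13/2)*k > t - 9 → lim + t > 0)))) ∧ ((¬(2*t ≥ -5 → k < -4)) → ((t < 3*k + 1 → (3*k ≥ -20 ∧ (5/2)*k + (5/2)*t ≠ -21/2)) → (6*k > -11 → ((13/2)*k > t - 9 → k + t > 0))))))


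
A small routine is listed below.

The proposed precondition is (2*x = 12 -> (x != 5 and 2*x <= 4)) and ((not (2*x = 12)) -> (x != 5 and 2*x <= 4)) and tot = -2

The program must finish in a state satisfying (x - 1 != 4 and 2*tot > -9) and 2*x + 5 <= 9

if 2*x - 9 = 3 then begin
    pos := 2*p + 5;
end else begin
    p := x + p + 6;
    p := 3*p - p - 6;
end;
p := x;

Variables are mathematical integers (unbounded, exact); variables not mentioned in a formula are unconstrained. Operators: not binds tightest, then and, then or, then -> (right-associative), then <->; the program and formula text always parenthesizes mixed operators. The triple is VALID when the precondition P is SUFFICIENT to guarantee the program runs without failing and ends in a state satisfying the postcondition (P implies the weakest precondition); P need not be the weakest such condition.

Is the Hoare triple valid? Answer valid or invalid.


Working backward. After the program, the postcondition (x - 1 != 4 and 2*tot > -9) and 2*x + 5 <= 9 must hold; in canonical form it is x != 5 and 2*tot > -9 and 2*x <= 4.
Before p := x: x != 5 and 2*tot > -9 and 2*x <= 4
Then branch requires x != 5 and 2*tot > -9 and 2*x <= 4; else branch requires x != 5 and 2*tot > -9 and 2*x <= 4.
Before the if: (2*x = 12 -> (x != 5 and 2*tot > -9 and 2*x <= 4)) and ((not (2*x = 12)) -> (x != 5 and 2*tot > -9 and 2*x <= 4))
The weakest precondition is (2*x = 12 -> (x != 5 and 2*tot > -9 and 2*x <= 4)) and ((not (2*x = 12)) -> (x != 5 and 2*tot > -9 and 2*x <= 4)).
Check whether (2*x = 12 -> (x != 5 and 2*x <= 4)) and ((not (2*x = 12)) -> (x != 5 and 2*x <= 4)) and tot = -2 implies it.
Every state satisfying the precondition satisfies the weakest precondition: the implication holds.
Answer: valid


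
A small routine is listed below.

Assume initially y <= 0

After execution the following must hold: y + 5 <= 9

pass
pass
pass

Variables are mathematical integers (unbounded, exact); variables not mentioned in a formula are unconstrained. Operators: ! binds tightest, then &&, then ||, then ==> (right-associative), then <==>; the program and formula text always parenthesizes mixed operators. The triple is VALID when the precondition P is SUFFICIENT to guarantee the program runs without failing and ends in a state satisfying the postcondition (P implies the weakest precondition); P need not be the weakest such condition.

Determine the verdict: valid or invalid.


Working backward. After the program, the postcondition y + 5 <= 9 must hold; in canonical form it is y <= 4.
Before skip: y <= 4
Before skip: y <= 4
Before skip: y <= 4
The weakest precondition is y <= 4.
Check whether y <= 0 implies it.
Every state satisfying the precondition satisfies the weakest precondition: the implication holds.
Answer: valid


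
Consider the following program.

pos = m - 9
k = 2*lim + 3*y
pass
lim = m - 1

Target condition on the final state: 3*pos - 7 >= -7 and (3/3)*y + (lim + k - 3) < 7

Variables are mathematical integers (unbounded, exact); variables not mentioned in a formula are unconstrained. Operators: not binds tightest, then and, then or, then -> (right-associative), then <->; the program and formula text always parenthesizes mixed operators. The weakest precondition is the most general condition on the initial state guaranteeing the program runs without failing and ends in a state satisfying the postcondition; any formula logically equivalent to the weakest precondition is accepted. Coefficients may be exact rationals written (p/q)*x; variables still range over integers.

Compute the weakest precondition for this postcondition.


Working backward. After the program, the postcondition 3*pos - 7 >= -7 and (3/3)*y + (lim + k - 3) < 7 must hold; in canonical form it is 3*pos >= 0 and k + lim + y < 10.
Before lim := m - 1: 3*pos >= 0 and k + m + y < 11
Before skip: 3*pos >= 0 and k + m + y < 11
Before k := 2*lim + 3*y: 3*pos >= 0 and 2*lim + m + 4*y < 11
Before pos := m - 9: 3*m >= 27 and 2*lim + m + 4*y < 11
Answer: WP = 3*m >= 27 and 2*lim + m + 4*y < 11
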